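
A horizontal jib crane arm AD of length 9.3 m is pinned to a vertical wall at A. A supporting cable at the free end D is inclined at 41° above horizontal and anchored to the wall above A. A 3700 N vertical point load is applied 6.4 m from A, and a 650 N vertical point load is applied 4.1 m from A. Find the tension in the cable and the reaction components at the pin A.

T = 4318 N, A_x = 3259 N, A_y = 1517 N

ΣM about A: T·sin41°·9.3 − 3700·6.4 − 650·4.1 = 0 → T = 26345/(9.3·0.656059) = 4317.9 ≈ 4318 N.
ΣF_x = 0: A_x − T·cos41° = 0 → A_x = 4317.9 × 0.75471 = 3259 N.
ΣF_y = 0: A_y + T·sin41° − 3700 − 650 = 0 → A_y = 4350 − 4317.9 × 0.656059 = 1517 N.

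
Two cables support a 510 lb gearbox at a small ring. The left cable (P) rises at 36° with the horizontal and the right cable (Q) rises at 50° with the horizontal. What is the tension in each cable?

ΣF_x = 0: −T_P·cos36° + T_Q·cos50° = 0 → T_Q = 1.25861·T_P.
ΣF_y = 0: T_P·sin36° + T_Q·sin50° = 510.
Substitute: T_P·(0.587785 + 1.25861·0.766044) = 510 → T_P = 328.622 ≈ 328.6 lb.
Then T_Q = 1.25861 × 328.622 = 413.6 lb.

T_P = 328.6 lb, T_Q = 413.6 lb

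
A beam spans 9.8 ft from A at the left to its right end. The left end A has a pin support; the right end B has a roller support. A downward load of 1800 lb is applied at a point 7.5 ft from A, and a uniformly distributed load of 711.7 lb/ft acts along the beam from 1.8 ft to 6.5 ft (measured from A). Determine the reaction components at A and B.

A_x = 0, A_y = 2351 lb, B_y = 2794 lb

Resultant of the distributed load: 711.7 × 4.7 = 3344.99 lb at 4.15 ft from A.
Moments about A: B_y·9.8 − 1800·7.5 − (711.7·4.7)·4.15 = 0 → B_y = 27381.7085/9.8 = 2794.05 ≈ 2794 lb.
ΣF_y = 0: A_y + 2794.05 − 1800 − 711.7·4.7 = 0 → A_y = 2351 lb.
ΣF_x = 0: no horizontal applied forces, so A_x = 0.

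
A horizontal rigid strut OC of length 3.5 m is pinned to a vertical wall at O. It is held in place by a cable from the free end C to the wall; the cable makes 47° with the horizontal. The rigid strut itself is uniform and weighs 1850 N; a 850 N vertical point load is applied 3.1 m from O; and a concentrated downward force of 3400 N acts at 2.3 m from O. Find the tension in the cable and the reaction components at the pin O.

ΣM about O: T·sin47°·3.5 − 1850·1.75 − 850·3.1 − 3400·2.3 = 0 → T = 13692.5/(3.5·0.731354) = 5349.18 ≈ 5349 N.
ΣF_x = 0: O_x − T·cos47° = 0 → O_x = 5349.18 × 0.681998 = 3648 N.
ΣF_y = 0: O_y + T·sin47° − 1850 − 850 − 3400 = 0 → O_y = 6100 − 5349.18 × 0.731354 = 2188 N.

T = 5349 N, O_x = 3648 N, O_y = 2188 N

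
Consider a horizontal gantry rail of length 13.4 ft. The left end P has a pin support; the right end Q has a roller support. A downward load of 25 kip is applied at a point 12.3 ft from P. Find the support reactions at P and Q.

P_x = 0, P_y = 2.052 kip, Q_y = 22.95 kip

ΣM about P: Q_y·13.4 − 25·12.3 = 0 → Q_y = 307.5/13.4 = 22.9478 ≈ 22.95 kip.
ΣF_y = 0: P_y + 22.9478 − 25 = 0 → P_y = 2.052 kip.
ΣF_x = 0: no horizontal applied forces, so P_x = 0.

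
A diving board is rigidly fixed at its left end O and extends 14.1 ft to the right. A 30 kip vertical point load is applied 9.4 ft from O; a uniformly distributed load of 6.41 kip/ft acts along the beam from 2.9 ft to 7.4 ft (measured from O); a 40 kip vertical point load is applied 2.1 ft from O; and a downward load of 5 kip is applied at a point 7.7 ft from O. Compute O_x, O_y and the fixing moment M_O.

Resultant of the distributed load: 6.41 × 4.5 = 28.845 kip at 5.15 ft from O.
ΣF_x = 0: O_x = 0.
ΣF_y = 0: O_y − 30 − 6.41·4.5 − 40 − 5 = 0 → O_y = 103.8 kip.
ΣM about O: M_O − 30·9.4 − (6.41·4.5)·5.15 − 40·2.1 − 5·7.7 = 0 → M_O = 553.1 kip·ft.

O_x = 0, O_y = 103.8 kip, M_O = 553.1 kip·ft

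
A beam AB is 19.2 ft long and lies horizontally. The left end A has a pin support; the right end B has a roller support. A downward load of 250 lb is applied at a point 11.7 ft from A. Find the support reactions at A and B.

Taking moments about A: B_y·19.2 − 250·11.7 = 0 → B_y = 2925/19.2 = 152.344 ≈ 152.3 lb.
ΣF_y = 0: A_y + 152.344 − 250 = 0 → A_y = 97.66 lb.
ΣF_x = 0: no horizontal applied forces, so A_x = 0.

A_x = 0, A_y = 97.66 lb, B_y = 152.3 lb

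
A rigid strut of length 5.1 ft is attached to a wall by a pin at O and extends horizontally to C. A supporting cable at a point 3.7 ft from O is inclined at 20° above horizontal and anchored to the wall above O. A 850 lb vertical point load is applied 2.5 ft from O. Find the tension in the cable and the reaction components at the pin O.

ΣM about O: T·sin20°·3.7 − 850·2.5 = 0 → T = 2125/(3.7·0.34202) = 1679.21 ≈ 1679 lb.
ΣF_x = 0: O_x − T·cos20° = 0 → O_x = 1679.21 × 0.939693 = 1578 lb.
ΣF_y = 0: O_y + T·sin20° − 850 = 0 → O_y = 850 − 1679.21 × 0.34202 = 275.7 lb.

T = 1679 lb, O_x = 1578 lb, O_y = 275.7 lb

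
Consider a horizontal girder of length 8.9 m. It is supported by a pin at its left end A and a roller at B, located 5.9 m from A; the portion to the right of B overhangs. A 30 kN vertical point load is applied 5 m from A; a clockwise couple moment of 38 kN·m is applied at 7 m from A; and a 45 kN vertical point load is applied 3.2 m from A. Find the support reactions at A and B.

A_x = 0, A_y = 18.73 kN, B_y = 56.27 kN

Taking moments about A: B_y·5.9 − 30·5 − 38 − 45·3.2 = 0 → B_y = 332/5.9 = 56.2712 ≈ 56.27 kN.
ΣF_y = 0: A_y + 56.2712 − 30 − 45 = 0 → A_y = 18.73 kN.
ΣF_x = 0: no horizontal applied forces, so A_x = 0.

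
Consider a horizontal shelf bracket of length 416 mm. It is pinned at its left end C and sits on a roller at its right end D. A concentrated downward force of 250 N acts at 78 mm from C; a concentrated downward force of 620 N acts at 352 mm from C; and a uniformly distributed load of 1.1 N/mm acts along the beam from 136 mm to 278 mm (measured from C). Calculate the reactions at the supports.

C_x = 0, C_y = 377.0 N, D_y = 649.2 N

Resultant of the distributed load: 1.1 × 142 = 156.2 N at 207 mm from C.
Moments about C: D_y·416 − 250·78 − 620·352 − (1.1·142)·207 = 0 → D_y = 270073.4/416 = 649.215 ≈ 649.2 N.
ΣF_y = 0: C_y + 649.215 − 250 − 620 − 1.1·142 = 0 → C_y = 377.0 N.
ΣF_x = 0: no horizontal applied forces, so C_x = 0.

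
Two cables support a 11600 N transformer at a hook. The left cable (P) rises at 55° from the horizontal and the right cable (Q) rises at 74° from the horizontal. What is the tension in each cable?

T_P = 4114 N, T_Q = 8561 N

ΣF_x = 0: −T_P·cos55° + T_Q·cos74° = 0 → T_Q = 2.08091·T_P.
ΣF_y = 0: T_P·sin55° + T_Q·sin74° = 11600.
Substitute: T_P·(0.819152 + 2.08091·0.961262) = 11600 → T_P = 4114.28 ≈ 4114 N.
Then T_Q = 2.08091 × 4114.28 = 8561 N.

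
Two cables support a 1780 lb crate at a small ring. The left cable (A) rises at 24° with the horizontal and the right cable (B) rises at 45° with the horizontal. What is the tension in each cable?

ΣF_x = 0: −T_A·cos24° + T_B·cos45° = 0 → T_B = 1.29195·T_A.
ΣF_y = 0: T_A·sin24° + T_B·sin45° = 1780.
Substitute: T_A·(0.406737 + 1.29195·0.707107) = 1780 → T_A = 1348.19 ≈ 1348 lb.
Then T_B = 1.29195 × 1348.19 = 1742 lb.

T_A = 1348 lb, T_B = 1742 lb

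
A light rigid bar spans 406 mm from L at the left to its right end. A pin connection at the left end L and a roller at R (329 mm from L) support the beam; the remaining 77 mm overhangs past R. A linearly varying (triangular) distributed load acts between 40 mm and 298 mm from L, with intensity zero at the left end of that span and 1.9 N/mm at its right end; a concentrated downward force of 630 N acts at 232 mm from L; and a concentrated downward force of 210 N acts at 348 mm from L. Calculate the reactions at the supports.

L_x = 0, L_y = 260.8 N, R_y = 824.3 N

Resultant of the triangular load: ½ × 1.9 × 258 = 245.1 N, acting at 212 mm from L (one-third of the span from the peak).
Taking moments about L: R_y·329 − (½·1.9·258)·212 − 630·232 − 210·348 = 0 → R_y = 271201.2/329 = 824.32 ≈ 824.3 N.
ΣF_y = 0: L_y + 824.32 − ½·1.9·258 − 630 − 210 = 0 → L_y = 260.8 N.
ΣF_x = 0: no horizontal applied forces, so L_x = 0.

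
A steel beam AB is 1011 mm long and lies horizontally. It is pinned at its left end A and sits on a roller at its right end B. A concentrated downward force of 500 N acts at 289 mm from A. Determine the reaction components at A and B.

Moments about A: B_y·1011 − 500·289 = 0 → B_y = 144500/1011 = 142.928 ≈ 142.9 N.
ΣF_y = 0: A_y + 142.928 − 500 = 0 → A_y = 357.1 N.
ΣF_x = 0: no horizontal applied forces, so A_x = 0.

A_x = 0, A_y = 357.1 N, B_y = 142.9 N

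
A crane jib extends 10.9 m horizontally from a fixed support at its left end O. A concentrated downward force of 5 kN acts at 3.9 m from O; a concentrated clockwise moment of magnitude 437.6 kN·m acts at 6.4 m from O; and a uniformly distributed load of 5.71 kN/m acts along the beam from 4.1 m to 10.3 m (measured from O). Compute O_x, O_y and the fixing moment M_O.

Resultant of the distributed load: 5.71 × 6.2 = 35.402 kN at 7.2 m from O.
ΣF_x = 0: O_x = 0.
ΣF_y = 0: O_y − 5 − 5.71·6.2 = 0 → O_y = 40.40 kN.
ΣM about O: M_O − 5·3.9 − 437.6 − (5.71·6.2)·7.2 = 0 → M_O = 712.0 kN·m.

O_x = 0, O_y = 40.40 kN, M_O = 712.0 kN·m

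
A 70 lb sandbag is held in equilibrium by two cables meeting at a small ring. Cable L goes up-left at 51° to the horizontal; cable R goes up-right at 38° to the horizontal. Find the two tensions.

T_L = 55.17 lb, T_R = 44.06 lb

ΣF_x = 0: −T_L·cos51° + T_R·cos38° = 0 → T_R = 0.798619·T_L.
ΣF_y = 0: T_L·sin51° + T_R·sin38° = 70.
Substitute: T_L·(0.777146 + 0.798619·0.615661) = 70 → T_L = 55.1692 ≈ 55.17 lb.
Then T_R = 0.798619 × 55.1692 = 44.06 lb.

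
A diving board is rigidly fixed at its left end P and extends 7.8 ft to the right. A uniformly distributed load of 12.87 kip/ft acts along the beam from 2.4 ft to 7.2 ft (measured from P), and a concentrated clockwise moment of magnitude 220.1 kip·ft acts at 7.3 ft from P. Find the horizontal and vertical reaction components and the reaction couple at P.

P_x = 0, P_y = 61.78 kip, M_P = 516.6 kip·ft

Resultant of the distributed load: 12.87 × 4.8 = 61.776 kip at 4.8 ft from P.
ΣF_x = 0: P_x = 0.
ΣF_y = 0: P_y − 12.87·4.8 = 0 → P_y = 61.78 kip.
ΣM about P: M_P − (12.87·4.8)·4.8 − 220.1 = 0 → M_P = 516.6 kip·ft.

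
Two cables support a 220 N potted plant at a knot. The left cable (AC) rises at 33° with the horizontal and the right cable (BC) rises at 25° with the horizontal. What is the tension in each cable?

ΣF_x = 0: −T_AC·cos33° + T_BC·cos25° = 0 → T_BC = 0.925371·T_AC.
ΣF_y = 0: T_AC·sin33° + T_BC·sin25° = 220.
Substitute: T_AC·(0.544639 + 0.925371·0.422618) = 220 → T_AC = 235.114 ≈ 235.1 N.
Then T_BC = 0.925371 × 235.114 = 217.6 N.

T_AC = 235.1 N, T_BC = 217.6 N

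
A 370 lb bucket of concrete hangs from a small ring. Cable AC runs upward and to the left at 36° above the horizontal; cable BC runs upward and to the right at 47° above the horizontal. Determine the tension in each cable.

ΣF_x = 0: −T_AC·cos36° + T_BC·cos47° = 0 → T_BC = 1.18624·T_AC.
ΣF_y = 0: T_AC·sin36° + T_BC·sin47° = 370.
Substitute: T_AC·(0.587785 + 1.18624·0.731354) = 370 → T_AC = 254.235 ≈ 254.2 lb.
Then T_BC = 1.18624 × 254.235 = 301.6 lb.

T_AC = 254.2 lb, T_BC = 301.6 lb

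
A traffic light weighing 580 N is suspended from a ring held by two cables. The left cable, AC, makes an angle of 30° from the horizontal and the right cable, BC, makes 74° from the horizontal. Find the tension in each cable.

T_AC = 164.8 N, T_BC = 517.7 N

ΣF_x = 0: −T_AC·cos30° + T_BC·cos74° = 0 → T_BC = 3.1419·T_AC.
ΣF_y = 0: T_AC·sin30° + T_BC·sin74° = 580.
Substitute: T_AC·(0.5 + 3.1419·0.961262) = 580 → T_AC = 164.764 ≈ 164.8 N.
Then T_BC = 3.1419 × 164.764 = 517.7 N.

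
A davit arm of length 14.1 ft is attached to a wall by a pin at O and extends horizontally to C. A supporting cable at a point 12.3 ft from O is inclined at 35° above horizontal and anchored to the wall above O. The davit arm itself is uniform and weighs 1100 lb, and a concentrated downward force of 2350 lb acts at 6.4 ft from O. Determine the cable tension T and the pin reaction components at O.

T = 3231 lb, O_x = 2647 lb, O_y = 1597 lb

ΣM about O: T·sin35°·12.3 − 1100·7.05 − 2350·6.4 = 0 → T = 22795/(12.3·0.573576) = 3231.05 ≈ 3231 lb.
ΣF_x = 0: O_x − T·cos35° = 0 → O_x = 3231.05 × 0.819152 = 2647 lb.
ΣF_y = 0: O_y + T·sin35° − 1100 − 2350 = 0 → O_y = 3450 − 3231.05 × 0.573576 = 1597 lb.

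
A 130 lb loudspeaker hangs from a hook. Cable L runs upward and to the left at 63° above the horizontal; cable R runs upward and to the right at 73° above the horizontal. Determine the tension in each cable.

ΣF_x = 0: −T_L·cos63° + T_R·cos73° = 0 → T_R = 1.55279·T_L.
ΣF_y = 0: T_L·sin63° + T_R·sin73° = 130.
Substitute: T_L·(0.891007 + 1.55279·0.956305) = 130 → T_L = 54.715 ≈ 54.72 lb.
Then T_R = 1.55279 × 54.715 = 84.96 lb.

T_L = 54.72 lb, T_R = 84.96 lb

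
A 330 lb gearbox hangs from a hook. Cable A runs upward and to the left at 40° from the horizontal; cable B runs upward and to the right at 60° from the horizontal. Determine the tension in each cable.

ΣF_x = 0: −T_A·cos40° + T_B·cos60° = 0 → T_B = 1.53209·T_A.
ΣF_y = 0: T_A·sin40° + T_B·sin60° = 330.
Substitute: T_A·(0.642788 + 1.53209·0.866025) = 330 → T_A = 167.545 ≈ 167.5 lb.
Then T_B = 1.53209 × 167.545 = 256.7 lb.

T_A = 167.5 lb, T_B = 256.7 lb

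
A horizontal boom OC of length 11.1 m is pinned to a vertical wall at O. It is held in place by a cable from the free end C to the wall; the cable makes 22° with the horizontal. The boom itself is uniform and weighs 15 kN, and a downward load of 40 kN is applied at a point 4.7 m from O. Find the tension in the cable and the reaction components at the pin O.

T = 65.23 kN, O_x = 60.48 kN, O_y = 30.56 kN

ΣM about O: T·sin22°·11.1 − 15·5.55 − 40·4.7 = 0 → T = 271.25/(11.1·0.374607) = 65.2335 ≈ 65.23 kN.
ΣF_x = 0: O_x − T·cos22° = 0 → O_x = 65.2335 × 0.927184 = 60.48 kN.
ΣF_y = 0: O_y + T·sin22° − 15 − 40 = 0 → O_y = 55 − 65.2335 × 0.374607 = 30.56 kN.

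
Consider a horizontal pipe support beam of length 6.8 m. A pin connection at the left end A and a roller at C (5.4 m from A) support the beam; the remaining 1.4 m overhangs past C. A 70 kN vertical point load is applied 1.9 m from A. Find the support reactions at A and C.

A_x = 0, A_y = 45.37 kN, C_y = 24.63 kN

Taking moments about A: C_y·5.4 − 70·1.9 = 0 → C_y = 133/5.4 = 24.6296 ≈ 24.63 kN.
ΣF_y = 0: A_y + 24.6296 − 70 = 0 → A_y = 45.37 kN.
ΣF_x = 0: no horizontal applied forces, so A_x = 0.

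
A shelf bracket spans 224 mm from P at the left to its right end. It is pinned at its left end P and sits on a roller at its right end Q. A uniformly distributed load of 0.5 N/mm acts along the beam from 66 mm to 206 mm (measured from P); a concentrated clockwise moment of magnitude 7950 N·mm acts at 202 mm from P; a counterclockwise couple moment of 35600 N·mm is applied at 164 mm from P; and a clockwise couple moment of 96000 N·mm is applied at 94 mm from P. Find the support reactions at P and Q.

Resultant of the distributed load: 0.5 × 140 = 70 N at 136 mm from P.
Moments about P: Q_y·224 − (0.5·140)·136 − 7950 + 35600 − 96000 = 0 → Q_y = 77870/224 = 347.634 ≈ 347.6 N.
ΣF_y = 0: P_y + 347.634 − 0.5·140 = 0 → P_y = -277.6 N.
ΣF_x = 0: no horizontal applied forces, so P_x = 0.

P_x = 0, P_y = -277.6 N, Q_y = 347.6 N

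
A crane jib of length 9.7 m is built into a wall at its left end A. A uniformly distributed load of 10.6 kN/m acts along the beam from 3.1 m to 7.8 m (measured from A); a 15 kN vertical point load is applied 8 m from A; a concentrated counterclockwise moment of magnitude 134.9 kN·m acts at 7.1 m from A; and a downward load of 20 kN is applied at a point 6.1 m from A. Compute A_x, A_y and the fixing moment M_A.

Resultant of the distributed load: 10.6 × 4.7 = 49.82 kN at 5.45 m from A.
ΣF_x = 0: A_x = 0.
ΣF_y = 0: A_y − 10.6·4.7 − 15 − 20 = 0 → A_y = 84.82 kN.
ΣM about A: M_A − (10.6·4.7)·5.45 − 15·8 + 134.9 − 20·6.1 = 0 → M_A = 378.6 kN·m.

A_x = 0, A_y = 84.82 kN, M_A = 378.6 kN·m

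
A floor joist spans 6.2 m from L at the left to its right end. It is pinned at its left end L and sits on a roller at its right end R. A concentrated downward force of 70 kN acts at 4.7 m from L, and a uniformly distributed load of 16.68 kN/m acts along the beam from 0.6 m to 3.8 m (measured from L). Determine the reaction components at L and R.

Resultant of the distributed load: 16.68 × 3.2 = 53.376 kN at 2.2 m from L.
Moments about L: R_y·6.2 − 70·4.7 − (16.68·3.2)·2.2 = 0 → R_y = 446.4272/6.2 = 72.0044 ≈ 72.00 kN.
ΣF_y = 0: L_y + 72.0044 − 70 − 16.68·3.2 = 0 → L_y = 51.37 kN.
ΣF_x = 0: no horizontal applied forces, so L_x = 0.

L_x = 0, L_y = 51.37 kN, R_y = 72.00 kN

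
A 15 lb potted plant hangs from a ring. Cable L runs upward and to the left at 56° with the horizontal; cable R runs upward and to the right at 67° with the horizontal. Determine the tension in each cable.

T_L = 6.988 lb, T_R = 10.00 lb

ΣF_x = 0: −T_L·cos56° + T_R·cos67° = 0 → T_R = 1.43115·T_L.
ΣF_y = 0: T_L·sin56° + T_R·sin67° = 15.
Substitute: T_L·(0.829038 + 1.43115·0.920505) = 15 → T_L = 6.98838 ≈ 6.988 lb.
Then T_R = 1.43115 × 6.98838 = 10.00 lb.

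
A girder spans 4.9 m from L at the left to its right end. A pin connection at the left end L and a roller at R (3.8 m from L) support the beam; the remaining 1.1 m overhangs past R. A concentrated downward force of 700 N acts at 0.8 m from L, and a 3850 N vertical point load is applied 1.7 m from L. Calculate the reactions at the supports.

Taking moments about L: R_y·3.8 − 700·0.8 − 3850·1.7 = 0 → R_y = 7105/3.8 = 1869.74 ≈ 1870 N.
ΣF_y = 0: L_y + 1869.74 − 700 − 3850 = 0 → L_y = 2680 N.
ΣF_x = 0: no horizontal applied forces, so L_x = 0.

L_x = 0, L_y = 2680 N, R_y = 1870 N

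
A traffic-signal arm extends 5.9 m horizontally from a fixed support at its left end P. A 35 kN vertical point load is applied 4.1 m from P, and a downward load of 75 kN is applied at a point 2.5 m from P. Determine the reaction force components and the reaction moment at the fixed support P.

P_x = 0, P_y = 110.0 kN, M_P = 331.0 kN·m

ΣF_x = 0: P_x = 0.
ΣF_y = 0: P_y − 35 − 75 = 0 → P_y = 110.0 kN.
ΣM about P: M_P − 35·4.1 − 75·2.5 = 0 → M_P = 331.0 kN·m.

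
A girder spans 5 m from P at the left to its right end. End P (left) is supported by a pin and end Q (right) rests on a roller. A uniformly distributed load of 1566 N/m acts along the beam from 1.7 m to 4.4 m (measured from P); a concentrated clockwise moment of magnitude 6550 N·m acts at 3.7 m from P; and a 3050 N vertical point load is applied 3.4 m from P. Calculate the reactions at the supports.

P_x = 0, P_y = 1315 N, Q_y = 5963 N

Resultant of the distributed load: 1566 × 2.7 = 4228.2 N at 3.05 m from P.
Moments about P: Q_y·5 − (1566·2.7)·3.05 − 6550 − 3050·3.4 = 0 → Q_y = 29816.01/5 = 5963.2 ≈ 5963 N.
ΣF_y = 0: P_y + 5963.2 − 1566·2.7 − 3050 = 0 → P_y = 1315 N.
ΣF_x = 0: no horizontal applied forces, so P_x = 0.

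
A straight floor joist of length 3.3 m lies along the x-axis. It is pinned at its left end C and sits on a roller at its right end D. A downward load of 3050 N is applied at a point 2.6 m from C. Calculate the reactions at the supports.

C_x = 0, C_y = 647.0 N, D_y = 2403 N

Taking moments about C: D_y·3.3 − 3050·2.6 = 0 → D_y = 7930/3.3 = 2403.03 ≈ 2403 N.
ΣF_y = 0: C_y + 2403.03 − 3050 = 0 → C_y = 647.0 N.
ΣF_x = 0: no horizontal applied forces, so C_x = 0.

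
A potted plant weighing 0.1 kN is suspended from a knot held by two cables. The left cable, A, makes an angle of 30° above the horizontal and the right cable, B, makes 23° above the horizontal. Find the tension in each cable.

ΣF_x = 0: −T_A·cos30° + T_B·cos23° = 0 → T_B = 0.940816·T_A.
ΣF_y = 0: T_A·sin30° + T_B·sin23° = 0.1.
Substitute: T_A·(0.5 + 0.940816·0.390731) = 0.1 → T_A = 0.11526 ≈ 0.1153 kN.
Then T_B = 0.940816 × 0.11526 = 0.1084 kN.

T_A = 0.1153 kN, T_B = 0.1084 kN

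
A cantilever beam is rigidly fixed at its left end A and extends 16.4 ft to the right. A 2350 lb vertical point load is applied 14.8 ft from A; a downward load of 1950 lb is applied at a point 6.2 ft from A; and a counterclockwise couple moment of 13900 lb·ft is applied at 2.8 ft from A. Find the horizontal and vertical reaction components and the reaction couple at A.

A_x = 0, A_y = 4300 lb, M_A = 32970 lb·ft

ΣF_x = 0: A_x = 0.
ΣF_y = 0: A_y − 2350 − 1950 = 0 → A_y = 4300 lb.
ΣM about A: M_A − 2350·14.8 − 1950·6.2 + 13900 = 0 → M_A = 32970 lb·ft.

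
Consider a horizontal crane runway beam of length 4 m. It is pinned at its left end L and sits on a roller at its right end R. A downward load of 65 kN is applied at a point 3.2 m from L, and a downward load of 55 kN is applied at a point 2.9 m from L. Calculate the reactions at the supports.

L_x = 0, L_y = 28.12 kN, R_y = 91.88 kN

Taking moments about L: R_y·4 − 65·3.2 − 55·2.9 = 0 → R_y = 367.5/4 = 91.875 ≈ 91.88 kN.
ΣF_y = 0: L_y + 91.875 − 65 − 55 = 0 → L_y = 28.12 kN.
ΣF_x = 0: no horizontal applied forces, so L_x = 0.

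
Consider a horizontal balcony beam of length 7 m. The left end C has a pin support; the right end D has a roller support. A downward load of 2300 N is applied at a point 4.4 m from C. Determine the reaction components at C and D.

Moments about C: D_y·7 − 2300·4.4 = 0 → D_y = 10120/7 = 1445.71 ≈ 1446 N.
ΣF_y = 0: C_y + 1445.71 − 2300 = 0 → C_y = 854.3 N.
ΣF_x = 0: no horizontal applied forces, so C_x = 0.

C_x = 0, C_y = 854.3 N, D_y = 1446 N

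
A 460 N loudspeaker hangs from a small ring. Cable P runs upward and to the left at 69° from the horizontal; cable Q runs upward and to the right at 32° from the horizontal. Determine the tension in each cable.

T_P = 397.4 N, T_Q = 167.9 N

ΣF_x = 0: −T_P·cos69° + T_Q·cos32° = 0 → T_Q = 0.42258·T_P.
ΣF_y = 0: T_P·sin69° + T_Q·sin32° = 460.
Substitute: T_P·(0.93358 + 0.42258·0.529919) = 460 → T_P = 397.404 ≈ 397.4 N.
Then T_Q = 0.42258 × 397.404 = 167.9 N.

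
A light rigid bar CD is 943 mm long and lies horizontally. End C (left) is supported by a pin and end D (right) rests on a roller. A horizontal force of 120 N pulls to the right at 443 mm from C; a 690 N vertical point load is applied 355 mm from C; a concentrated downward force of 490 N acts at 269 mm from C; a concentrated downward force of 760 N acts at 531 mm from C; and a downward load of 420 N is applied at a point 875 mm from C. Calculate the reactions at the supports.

C_x = -120.0 N, C_y = 1143 N, D_y = 1217 N

Taking moments about C: D_y·943 − 690·355 − 490·269 − 760·531 − 420·875 = 0 → D_y = 1147820/943 = 1217.2 ≈ 1217 N.
ΣF_y = 0: C_y + 1217.2 − 690 − 490 − 760 − 420 = 0 → C_y = 1143 N.
ΣF_x = 0: C_x + 120 = 0 → C_x = -120.0 N.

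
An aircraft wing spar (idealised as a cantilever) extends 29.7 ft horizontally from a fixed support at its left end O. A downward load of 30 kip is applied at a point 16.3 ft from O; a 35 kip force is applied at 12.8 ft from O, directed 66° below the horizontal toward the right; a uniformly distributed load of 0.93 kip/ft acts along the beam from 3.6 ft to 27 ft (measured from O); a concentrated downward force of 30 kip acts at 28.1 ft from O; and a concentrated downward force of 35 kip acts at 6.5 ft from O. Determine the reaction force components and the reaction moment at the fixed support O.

Resultant of the distributed load: 0.93 × 23.4 = 21.762 kip at 15.3 ft from O.
ΣF_x = 0: O_x + 35·cos66° = 0 → O_x = -14.24 kip.
ΣF_y = 0: O_y − 30 − 35·sin66° − 0.93·23.4 − 30 − 35 = 0 → O_y = 148.7 kip.
ΣM about O: M_O − 30·16.3 − 35·sin66°·12.8 − (0.93·23.4)·15.3 − 30·28.1 − 35·6.5 = 0 → M_O = 2302 kip·ft.

O_x = -14.24 kip, O_y = 148.7 kip, M_O = 2302 kip·ft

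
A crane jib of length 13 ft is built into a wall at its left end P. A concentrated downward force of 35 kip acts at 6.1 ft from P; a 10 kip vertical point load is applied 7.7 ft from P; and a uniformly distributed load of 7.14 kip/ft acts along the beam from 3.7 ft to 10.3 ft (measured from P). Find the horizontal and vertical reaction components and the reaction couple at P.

P_x = 0, P_y = 92.12 kip, M_P = 620.4 kip·ft

Resultant of the distributed load: 7.14 × 6.6 = 47.124 kip at 7 ft from P.
ΣF_x = 0: P_x = 0.
ΣF_y = 0: P_y − 35 − 10 − 7.14·6.6 = 0 → P_y = 92.12 kip.
ΣM about P: M_P − 35·6.1 − 10·7.7 − (7.14·6.6)·7 = 0 → M_P = 620.4 kip·ft.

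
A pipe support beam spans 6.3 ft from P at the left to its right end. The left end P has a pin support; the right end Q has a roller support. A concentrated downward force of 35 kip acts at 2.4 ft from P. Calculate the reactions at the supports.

P_x = 0, P_y = 21.67 kip, Q_y = 13.33 kip

Taking moments about P: Q_y·6.3 − 35·2.4 = 0 → Q_y = 84/6.3 = 13.3333 ≈ 13.33 kip.
ΣF_y = 0: P_y + 13.3333 − 35 = 0 → P_y = 21.67 kip.
ΣF_x = 0: no horizontal applied forces, so P_x = 0.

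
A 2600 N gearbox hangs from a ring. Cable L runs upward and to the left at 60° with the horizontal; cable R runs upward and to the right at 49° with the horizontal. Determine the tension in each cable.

T_L = 1804 N, T_R = 1375 N

ΣF_x = 0: −T_L·cos60° + T_R·cos49° = 0 → T_R = 0.762127·T_L.
ΣF_y = 0: T_L·sin60° + T_R·sin49° = 2600.
Substitute: T_L·(0.866025 + 0.762127·0.75471) = 2600 → T_L = 1804.04 ≈ 1804 N.
Then T_R = 0.762127 × 1804.04 = 1375 N.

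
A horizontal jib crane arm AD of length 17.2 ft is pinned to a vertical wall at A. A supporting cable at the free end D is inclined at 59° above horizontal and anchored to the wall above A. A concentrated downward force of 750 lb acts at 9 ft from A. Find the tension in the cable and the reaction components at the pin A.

ΣM about A: T·sin59°·17.2 − 750·9 = 0 → T = 6750/(17.2·0.857167) = 457.836 ≈ 457.8 lb.
ΣF_x = 0: A_x − T·cos59° = 0 → A_x = 457.836 × 0.515038 = 235.8 lb.
ΣF_y = 0: A_y + T·sin59° − 750 = 0 → A_y = 750 − 457.836 × 0.857167 = 357.6 lb.

T = 457.8 lb, A_x = 235.8 lb, A_y = 357.6 lb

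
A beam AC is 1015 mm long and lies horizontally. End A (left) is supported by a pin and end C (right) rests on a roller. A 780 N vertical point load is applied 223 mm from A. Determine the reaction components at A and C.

A_x = 0, A_y = 608.6 N, C_y = 171.4 N

ΣM about A: C_y·1015 − 780·223 = 0 → C_y = 173940/1015 = 171.369 ≈ 171.4 N.
ΣF_y = 0: A_y + 171.369 − 780 = 0 → A_y = 608.6 N.
ΣF_x = 0: no horizontal applied forces, so A_x = 0.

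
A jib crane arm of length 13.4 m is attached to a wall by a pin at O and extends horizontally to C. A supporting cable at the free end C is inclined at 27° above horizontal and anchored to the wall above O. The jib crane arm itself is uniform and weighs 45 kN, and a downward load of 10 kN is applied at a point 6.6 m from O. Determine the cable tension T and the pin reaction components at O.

T = 60.41 kN, O_x = 53.83 kN, O_y = 27.57 kN

ΣM about O: T·sin27°·13.4 − 45·6.7 − 10·6.6 = 0 → T = 367.5/(13.4·0.45399) = 60.4096 ≈ 60.41 kN.
ΣF_x = 0: O_x − T·cos27° = 0 → O_x = 60.4096 × 0.891007 = 53.83 kN.
ΣF_y = 0: O_y + T·sin27° − 45 − 10 = 0 → O_y = 55 − 60.4096 × 0.45399 = 27.57 kN.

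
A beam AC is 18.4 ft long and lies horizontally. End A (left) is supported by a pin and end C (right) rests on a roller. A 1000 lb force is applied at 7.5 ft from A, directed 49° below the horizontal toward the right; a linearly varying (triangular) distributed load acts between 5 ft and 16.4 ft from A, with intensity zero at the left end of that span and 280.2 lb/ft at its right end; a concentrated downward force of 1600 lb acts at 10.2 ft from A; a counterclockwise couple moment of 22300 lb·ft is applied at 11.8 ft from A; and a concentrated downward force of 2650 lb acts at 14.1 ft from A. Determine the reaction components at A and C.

A_x = -656.1 lb, A_y = 3495 lb, C_y = 3107 lb

Resultant of the triangular load: ½ × 280.2 × 11.4 = 1597.14 lb, acting at 12.6 ft from A (one-third of the span from the peak).
Moments about A: C_y·18.4 − 1000·sin49°·7.5 − (½·280.2·11.4)·12.6 − 1600·10.2 + 22300 − 2650·14.1 = 0 → C_y = 57169.3/18.4 = 3107.03 ≈ 3107 lb.
ΣF_y = 0: A_y + 3107.03 − 1000·sin49° − ½·280.2·11.4 − 1600 − 2650 = 0 → A_y = 3495 lb.
ΣF_x = 0: A_x + 1000·cos49° = 0 → A_x = -656.1 lb.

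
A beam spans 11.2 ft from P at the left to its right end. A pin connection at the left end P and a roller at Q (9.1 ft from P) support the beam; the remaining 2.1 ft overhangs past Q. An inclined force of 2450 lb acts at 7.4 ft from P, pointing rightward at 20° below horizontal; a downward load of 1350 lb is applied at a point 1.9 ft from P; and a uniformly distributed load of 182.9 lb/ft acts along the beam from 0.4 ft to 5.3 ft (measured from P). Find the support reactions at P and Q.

P_x = -2302 lb, P_y = 1840 lb, Q_y = 1244 lb

Resultant of the distributed load: 182.9 × 4.9 = 896.21 lb at 2.85 ft from P.
ΣM about P: Q_y·9.1 − 2450·sin20°·7.4 − 1350·1.9 − (182.9·4.9)·2.85 = 0 → Q_y = 11320/9.1 = 1243.96 ≈ 1244 lb.
ΣF_y = 0: P_y + 1243.96 − 2450·sin20° − 1350 − 182.9·4.9 = 0 → P_y = 1840 lb.
ΣF_x = 0: P_x + 2450·cos20° = 0 → P_x = -2302 lb.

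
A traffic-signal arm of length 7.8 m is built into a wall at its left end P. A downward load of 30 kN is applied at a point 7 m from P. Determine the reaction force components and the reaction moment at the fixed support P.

ΣF_x = 0: P_x = 0.
ΣF_y = 0: P_y − 30 = 0 → P_y = 30.00 kN.
ΣM about P: M_P − 30·7 = 0 → M_P = 210.0 kN·m.

P_x = 0, P_y = 30.00 kN, M_P = 210.0 kN·m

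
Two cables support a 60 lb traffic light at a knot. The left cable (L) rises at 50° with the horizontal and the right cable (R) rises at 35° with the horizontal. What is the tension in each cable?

T_L = 49.34 lb, T_R = 38.71 lb

ΣF_x = 0: −T_L·cos50° + T_R·cos35° = 0 → T_R = 0.784699·T_L.
ΣF_y = 0: T_L·sin50° + T_R·sin35° = 60.
Substitute: T_L·(0.766044 + 0.784699·0.573576) = 60 → T_L = 49.3369 ≈ 49.34 lb.
Then T_R = 0.784699 × 49.3369 = 38.71 lb.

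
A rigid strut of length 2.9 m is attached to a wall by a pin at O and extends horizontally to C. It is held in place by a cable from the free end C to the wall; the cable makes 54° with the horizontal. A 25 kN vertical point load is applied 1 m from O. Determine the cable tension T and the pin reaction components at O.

T = 10.66 kN, O_x = 6.263 kN, O_y = 16.38 kN

ΣM about O: T·sin54°·2.9 − 25·1 = 0 → T = 25/(2.9·0.809017) = 10.6558 ≈ 10.66 kN.
ΣF_x = 0: O_x − T·cos54° = 0 → O_x = 10.6558 × 0.587785 = 6.263 kN.
ΣF_y = 0: O_y + T·sin54° − 25 = 0 → O_y = 25 − 10.6558 × 0.809017 = 16.38 kN.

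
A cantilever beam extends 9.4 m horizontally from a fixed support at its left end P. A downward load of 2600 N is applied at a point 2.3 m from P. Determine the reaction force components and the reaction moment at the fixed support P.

ΣF_x = 0: P_x = 0.
ΣF_y = 0: P_y − 2600 = 0 → P_y = 2600 N.
ΣM about P: M_P − 2600·2.3 = 0 → M_P = 5980 N·m.

P_x = 0, P_y = 2600 N, M_P = 5980 N·m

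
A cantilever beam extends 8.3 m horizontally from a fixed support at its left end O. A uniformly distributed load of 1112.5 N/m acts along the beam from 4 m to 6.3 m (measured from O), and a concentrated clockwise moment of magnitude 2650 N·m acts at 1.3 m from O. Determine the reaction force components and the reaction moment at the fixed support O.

O_x = 0, O_y = 2559 N, M_O = 15830 N·m

Resultant of the distributed load: 1112.5 × 2.3 = 2558.75 N at 5.15 m from O.
ΣF_x = 0: O_x = 0.
ΣF_y = 0: O_y − 1112.5·2.3 = 0 → O_y = 2559 N.
ΣM about O: M_O − (1112.5·2.3)·5.15 − 2650 = 0 → M_O = 15830 N·m.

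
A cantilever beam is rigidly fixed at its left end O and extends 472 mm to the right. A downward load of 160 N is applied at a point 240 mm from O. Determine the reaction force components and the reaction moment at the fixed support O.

O_x = 0, O_y = 160.0 N, M_O = 38400 N·mm

ΣF_x = 0: O_x = 0.
ΣF_y = 0: O_y − 160 = 0 → O_y = 160.0 N.
ΣM about O: M_O − 160·240 = 0 → M_O = 38400 N·mm.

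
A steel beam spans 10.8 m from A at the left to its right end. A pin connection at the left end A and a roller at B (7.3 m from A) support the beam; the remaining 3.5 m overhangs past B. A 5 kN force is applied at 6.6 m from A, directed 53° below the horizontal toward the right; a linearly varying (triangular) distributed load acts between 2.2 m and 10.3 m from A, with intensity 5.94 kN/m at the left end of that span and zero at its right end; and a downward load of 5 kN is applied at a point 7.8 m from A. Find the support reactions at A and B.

Resultant of the triangular load: ½ × 5.94 × 8.1 = 24.057 kN, acting at 4.9 m from A (one-third of the span from the peak).
Moments about A: B_y·7.3 − 5·sin53°·6.6 − (½·5.94·8.1)·4.9 − 5·7.8 = 0 → B_y = 183.234/7.3 = 25.1005 ≈ 25.10 kN.
ΣF_y = 0: A_y + 25.1005 − 5·sin53° − ½·5.94·8.1 − 5 = 0 → A_y = 7.950 kN.
ΣF_x = 0: A_x + 5·cos53° = 0 → A_x = -3.009 kN.

A_x = -3.009 kN, A_y = 7.950 kN, B_y = 25.10 kN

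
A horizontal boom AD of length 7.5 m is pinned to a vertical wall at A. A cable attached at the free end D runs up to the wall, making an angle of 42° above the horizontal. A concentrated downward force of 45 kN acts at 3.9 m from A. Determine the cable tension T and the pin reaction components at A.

ΣM about A: T·sin42°·7.5 − 45·3.9 = 0 → T = 175.5/(7.5·0.669131) = 34.9707 ≈ 34.97 kN.
ΣF_x = 0: A_x − T·cos42° = 0 → A_x = 34.9707 × 0.743145 = 25.99 kN.
ΣF_y = 0: A_y + T·sin42° − 45 = 0 → A_y = 45 − 34.9707 × 0.669131 = 21.60 kN.

T = 34.97 kN, A_x = 25.99 kN, A_y = 21.60 kN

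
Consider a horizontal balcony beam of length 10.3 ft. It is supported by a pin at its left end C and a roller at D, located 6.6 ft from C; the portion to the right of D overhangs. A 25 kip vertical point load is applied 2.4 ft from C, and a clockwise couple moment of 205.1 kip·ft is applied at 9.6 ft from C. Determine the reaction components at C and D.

Taking moments about C: D_y·6.6 − 25·2.4 − 205.1 = 0 → D_y = 265.1/6.6 = 40.1667 ≈ 40.17 kip.
ΣF_y = 0: C_y + 40.1667 − 25 = 0 → C_y = -15.17 kip.
ΣF_x = 0: no horizontal applied forces, so C_x = 0.

C_x = 0, C_y = -15.17 kip, D_y = 40.17 kip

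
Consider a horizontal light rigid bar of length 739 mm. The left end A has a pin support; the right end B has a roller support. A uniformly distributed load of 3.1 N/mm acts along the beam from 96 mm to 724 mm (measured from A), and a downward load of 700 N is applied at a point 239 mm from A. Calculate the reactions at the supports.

A_x = 0, A_y = 1340 N, B_y = 1306 N

Resultant of the distributed load: 3.1 × 628 = 1946.8 N at 410 mm from A.
ΣM about A: B_y·739 − (3.1·628)·410 − 700·239 = 0 → B_y = 965488/739 = 1306.48 ≈ 1306 N.
ΣF_y = 0: A_y + 1306.48 − 3.1·628 − 700 = 0 → A_y = 1340 N.
ΣF_x = 0: no horizontal applied forces, so A_x = 0.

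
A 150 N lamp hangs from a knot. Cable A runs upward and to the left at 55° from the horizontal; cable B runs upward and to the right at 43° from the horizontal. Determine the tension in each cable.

T_A = 110.8 N, T_B = 86.88 N

ΣF_x = 0: −T_A·cos55° + T_B·cos43° = 0 → T_B = 0.784267·T_A.
ΣF_y = 0: T_A·sin55° + T_B·sin43° = 150.
Substitute: T_A·(0.819152 + 0.784267·0.681998) = 150 → T_A = 110.781 ≈ 110.8 N.
Then T_B = 0.784267 × 110.781 = 86.88 N.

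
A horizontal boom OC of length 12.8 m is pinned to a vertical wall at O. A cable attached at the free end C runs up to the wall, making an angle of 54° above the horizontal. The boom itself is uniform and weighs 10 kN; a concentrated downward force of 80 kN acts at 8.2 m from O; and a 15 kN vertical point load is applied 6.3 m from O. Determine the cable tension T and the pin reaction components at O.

ΣM about O: T·sin54°·12.8 − 10·6.4 − 80·8.2 − 15·6.3 = 0 → T = 814.5/(12.8·0.809017) = 78.6545 ≈ 78.65 kN.
ΣF_x = 0: O_x − T·cos54° = 0 → O_x = 78.6545 × 0.587785 = 46.23 kN.
ΣF_y = 0: O_y + T·sin54° − 10 − 80 − 15 = 0 → O_y = 105 − 78.6545 × 0.809017 = 41.37 kN.

T = 78.65 kN, O_x = 46.23 kN, O_y = 41.37 kN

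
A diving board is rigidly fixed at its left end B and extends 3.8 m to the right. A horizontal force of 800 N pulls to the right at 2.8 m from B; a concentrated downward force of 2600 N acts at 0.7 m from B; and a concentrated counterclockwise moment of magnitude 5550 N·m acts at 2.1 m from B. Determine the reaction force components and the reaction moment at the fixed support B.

B_x = -800.0 N, B_y = 2600 N, M_B = -3730 N·m

ΣF_x = 0: B_x + 800 = 0 → B_x = -800.0 N.
ΣF_y = 0: B_y − 2600 = 0 → B_y = 2600 N.
ΣM about B: M_B − 2600·0.7 + 5550 = 0 → M_B = -3730 N·m.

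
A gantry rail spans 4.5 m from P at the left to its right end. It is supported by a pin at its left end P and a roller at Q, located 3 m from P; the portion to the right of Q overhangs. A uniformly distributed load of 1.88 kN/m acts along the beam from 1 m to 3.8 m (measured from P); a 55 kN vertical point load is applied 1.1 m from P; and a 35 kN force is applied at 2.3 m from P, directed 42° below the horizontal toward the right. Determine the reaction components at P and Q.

P_x = -26.01 kN, P_y = 41.35 kN, Q_y = 42.33 kN

Resultant of the distributed load: 1.88 × 2.8 = 5.264 kN at 2.4 m from P.
ΣM about P: Q_y·3 − (1.88·2.8)·2.4 − 55·1.1 − 35·sin42°·2.3 = 0 → Q_y = 126.999/3 = 42.333 ≈ 42.33 kN.
ΣF_y = 0: P_y + 42.333 − 1.88·2.8 − 55 − 35·sin42° = 0 → P_y = 41.35 kN.
ΣF_x = 0: P_x + 35·cos42° = 0 → P_x = -26.01 kN.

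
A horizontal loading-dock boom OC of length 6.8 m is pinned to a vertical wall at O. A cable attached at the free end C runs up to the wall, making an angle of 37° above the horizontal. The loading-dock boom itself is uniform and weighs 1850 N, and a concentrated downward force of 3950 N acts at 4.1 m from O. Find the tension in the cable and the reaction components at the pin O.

T = 5494 N, O_x = 4388 N, O_y = 2493 N

ΣM about O: T·sin37°·6.8 − 1850·3.4 − 3950·4.1 = 0 → T = 22485/(6.8·0.601815) = 5494.41 ≈ 5494 N.
ΣF_x = 0: O_x − T·cos37° = 0 → O_x = 5494.41 × 0.798636 = 4388 N.
ΣF_y = 0: O_y + T·sin37° − 1850 − 3950 = 0 → O_y = 5800 − 5494.41 × 0.601815 = 2493 N.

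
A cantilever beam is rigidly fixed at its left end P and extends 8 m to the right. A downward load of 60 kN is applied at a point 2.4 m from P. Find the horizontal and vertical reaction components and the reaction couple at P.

P_x = 0, P_y = 60.00 kN, M_P = 144.0 kN·m

ΣF_x = 0: P_x = 0.
ΣF_y = 0: P_y − 60 = 0 → P_y = 60.00 kN.
ΣM about P: M_P − 60·2.4 = 0 → M_P = 144.0 kN·m.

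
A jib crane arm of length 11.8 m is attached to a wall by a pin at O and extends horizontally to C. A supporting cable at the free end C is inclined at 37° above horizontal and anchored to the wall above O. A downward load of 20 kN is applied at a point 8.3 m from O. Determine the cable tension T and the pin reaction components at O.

ΣM about O: T·sin37°·11.8 − 20·8.3 = 0 → T = 166/(11.8·0.601815) = 23.3756 ≈ 23.38 kN.
ΣF_x = 0: O_x − T·cos37° = 0 → O_x = 23.3756 × 0.798636 = 18.67 kN.
ΣF_y = 0: O_y + T·sin37° − 20 = 0 → O_y = 20 − 23.3756 × 0.601815 = 5.932 kN.

T = 23.38 kN, O_x = 18.67 kN, O_y = 5.932 kN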